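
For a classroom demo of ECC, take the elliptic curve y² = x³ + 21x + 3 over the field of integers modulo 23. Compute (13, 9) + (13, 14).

O

The two points share x = 13 and their y-coordinates satisfy 9 + 14 ≡ 0 (mod 23), so they are inverses. Their sum is 𝒪.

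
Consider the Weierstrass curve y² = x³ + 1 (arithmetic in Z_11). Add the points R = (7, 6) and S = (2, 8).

(7, 5)

(7, 6) + (2, 8). λ = (8 - 6)/(2 - 7) ≡ 2/6 mod 11. 6⁻¹ ≡ 2 (mod 11), so λ ≡ 4.
  x = λ² - 7 - 2 = 16 - 9 ≡ 7; y = λ·(7 - 7) - 6 ≡ 5. → (7, 5)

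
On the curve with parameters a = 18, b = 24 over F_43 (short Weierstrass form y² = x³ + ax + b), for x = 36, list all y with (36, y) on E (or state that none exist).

none

x³ + 18x + 24 = 47328 ≡ 28 (mod 43).
28 is a non-residue mod 43; no y exists.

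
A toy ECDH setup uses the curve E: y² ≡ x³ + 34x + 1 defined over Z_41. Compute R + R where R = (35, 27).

(35, 14)

tangent at (35, 27): λ = (3·35² + 34)/(2·27) ≡ 19/13. 13⁻¹ ≡ 19 (mod 41), so λ ≡ 19·19 ≡ 33.
  x = λ² - 35 - 35 = 1089 - 70 ≡ 35; y = λ·(35 - 35) - 27 ≡ 14. → (35, 14)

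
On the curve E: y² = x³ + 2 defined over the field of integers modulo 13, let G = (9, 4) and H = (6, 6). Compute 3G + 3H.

First 3G:
Repeated addition: build up to 3G.
2G: tangent at (9, 4): λ = (3·9² + 0)/(2·4) ≡ 9/8. 8⁻¹ ≡ 5 (mod 13) since 8·5 = 40 ≡ 1, so λ ≡ 9·5 ≡ 6.
  x = λ² - 9 - 9 = 36 - 18 ≡ 5; y = λ·(9 - 5) - 4 ≡ 7. → (5, 7)
3G: (5, 7) + (9, 4). λ = (4 - 7)/(9 - 5) ≡ 10/4 mod 13. 4⁻¹ ≡ 10 (mod 13) since 4·10 = 40 ≡ 1, so λ ≡ 9.
  x = λ² - 5 - 9 = 81 - 14 ≡ 2; y = λ·(5 - 2) - 7 ≡ 7. → (2, 7)
3G = (2, 7).
Next 3H:
Repeated addition: build up to 3H.
2H: tangent at (6, 6): λ = (3·6² + 0)/(2·6) ≡ 4/12. 12⁻¹ ≡ 12 (mod 13) since 12·12 = 144 ≡ 1, so λ ≡ 4·12 ≡ 9.
  x = λ² - 6 - 6 = 81 - 12 ≡ 4; y = λ·(6 - 4) - 6 ≡ 12. → (4, 12)
3H: (4, 12) + (6, 6). λ = (6 - 12)/(6 - 4) ≡ 7/2 mod 13. 2⁻¹ ≡ 7 (mod 13) since 2·7 = 14 ≡ 1, so λ ≡ 10.
  x = λ² - 4 - 6 = 100 - 10 ≡ 12; y = λ·(4 - 12) - 12 ≡ 12. → (12, 12)
3H = (12, 12).
Finally 3G + 3H:
(2, 7) + (12, 12). λ = (12 - 7)/(12 - 2) ≡ 5/10 mod 13. 10⁻¹ ≡ 4 (mod 13), so λ ≡ 7.
  x = λ² - 2 - 12 = 49 - 14 ≡ 9; y = λ·(2 - 9) - 7 ≡ 9. → (9, 9)

(9, 9)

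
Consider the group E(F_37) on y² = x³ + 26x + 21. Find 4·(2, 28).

Write G = (2, 28).
Repeated addition: build up to 4G.
2G: tangent at (2, 28): λ = (3·2² + 26)/(2·28) ≡ 1/19. 19⁻¹ ≡ 2 (mod 37), so λ ≡ 1·2 ≡ 2.
  x = λ² - 2 - 2 = 4 - 4 ≡ 0; y = λ·(2 - 0) - 28 ≡ 13. → (0, 13)
3G: (0, 13) + (2, 28). λ = (28 - 13)/(2 - 0) ≡ 15/2 mod 37. 2⁻¹ ≡ 19 (mod 37), so λ ≡ 26.
  x = λ² - 0 - 2 = 676 - 2 ≡ 8; y = λ·(0 - 8) - 13 ≡ 1. → (8, 1)
4G: (8, 1) + (2, 28). λ = (28 - 1)/(2 - 8) ≡ 27/31 mod 37. 31⁻¹ ≡ 6 (mod 37) since 31·6 = 186 ≡ 1, so λ ≡ 14.
  x = λ² - 8 - 2 = 196 - 10 ≡ 1; y = λ·(8 - 1) - 1 ≡ 23. → (1, 23)

(1, 23)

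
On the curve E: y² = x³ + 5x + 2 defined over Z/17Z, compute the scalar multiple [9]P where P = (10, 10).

Double-and-add on 9 = (1001)₂. Start with P = (10, 10) for the leading 1-bit.
double: tangent at (10, 10): λ = (3·10² + 5)/(2·10) ≡ 16/3. 3⁻¹ ≡ 6 (mod 17) since 3·6 = 18 ≡ 1, so λ ≡ 16·6 ≡ 11.
  x = λ² - 10 - 10 = 121 - 20 ≡ 16; y = λ·(10 - 16) - 10 ≡ 9. → (16, 9)
double: tangent at (16, 9): λ = (3·16² + 5)/(2·9) ≡ 8/1. 1⁻¹ ≡ 1 (mod 17), so λ ≡ 8·1 ≡ 8.
  x = λ² - 16 - 16 = 64 - 32 ≡ 15; y = λ·(16 - 15) - 9 ≡ 16. → (15, 16)
double: tangent at (15, 16): λ = (3·15² + 5)/(2·16) ≡ 0/15. 15⁻¹ ≡ 8 (mod 17) since 15·8 = 120 ≡ 1, so λ ≡ 0·8 ≡ 0.
  x = λ² - 15 - 15 = 0 - 30 ≡ 4; y = λ·(15 - 4) - 16 ≡ 1. → (4, 1)
add P: (4, 1) + (10, 10). λ = (10 - 1)/(10 - 4) ≡ 9/6 mod 17. 6⁻¹ ≡ 3 (mod 17) since 6·3 = 18 ≡ 1, so λ ≡ 10.
  x = λ² - 4 - 10 = 100 - 14 ≡ 1; y = λ·(4 - 1) - 1 ≡ 12. → (1, 12)

(1, 12)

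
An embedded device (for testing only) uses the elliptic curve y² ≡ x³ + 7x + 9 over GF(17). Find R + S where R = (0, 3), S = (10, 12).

(0, 3) + (10, 12). λ = (12 - 3)/(10 - 0) ≡ 9/10 mod 17. 10⁻¹ ≡ 12 (mod 17), so λ ≡ 6.
  x = λ² - 0 - 10 = 36 - 10 ≡ 9; y = λ·(0 - 9) - 3 ≡ 11. → (9, 11)

(9, 11)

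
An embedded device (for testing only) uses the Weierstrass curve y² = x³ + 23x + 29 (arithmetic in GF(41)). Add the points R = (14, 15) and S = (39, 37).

(20, 24)

(14, 15) + (39, 37). λ = (37 - 15)/(39 - 14) ≡ 22/25 mod 41. 25⁻¹ ≡ 23 (mod 41), so λ ≡ 14.
  x = λ² - 14 - 39 = 196 - 53 ≡ 20; y = λ·(14 - 20) - 15 ≡ 24. → (20, 24)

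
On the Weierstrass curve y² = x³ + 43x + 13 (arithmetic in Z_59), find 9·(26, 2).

Write G = (26, 2).
Repeated addition: build up to 9G.
2G: tangent at (26, 2): λ = (3·26² + 43)/(2·2) ≡ 6/4. 4⁻¹ ≡ 15 (mod 59) since 4·15 = 60 ≡ 1, so λ ≡ 6·15 ≡ 31.
  x = λ² - 26 - 26 = 961 - 52 ≡ 24; y = λ·(26 - 24) - 2 ≡ 1. → (24, 1)
3G: (24, 1) + (26, 2). λ = (2 - 1)/(26 - 24) ≡ 1/2 mod 59. 2⁻¹ ≡ 30 (mod 59), so λ ≡ 30.
  x = λ² - 24 - 26 = 900 - 50 ≡ 24; y = λ·(24 - 24) - 1 ≡ 58. → (24, 58)
4G: (24, 58) + (26, 2). λ = (2 - 58)/(26 - 24) ≡ 3/2 mod 59. 2⁻¹ ≡ 30 (mod 59), so λ ≡ 31.
  x = λ² - 24 - 26 = 961 - 50 ≡ 26; y = λ·(24 - 26) - 58 ≡ 57. → (26, 57)
5G: (26, 57) + (26, 2): same x and y₁ ≡ -y₂, so the sum is O.
6G: O + (26, 2) = (26, 2) (identity).
7G: tangent at (26, 2): λ = (3·26² + 43)/(2·2) ≡ 6/4. 4⁻¹ ≡ 15 (mod 59) since 4·15 = 60 ≡ 1, so λ ≡ 6·15 ≡ 31.
  x = λ² - 26 - 26 = 961 - 52 ≡ 24; y = λ·(26 - 24) - 2 ≡ 1. → (24, 1)
8G: (24, 1) + (26, 2). λ = (2 - 1)/(26 - 24) ≡ 1/2 mod 59. 2⁻¹ ≡ 30 (mod 59) since 2·30 = 60 ≡ 1, so λ ≡ 30.
  x = λ² - 24 - 26 = 900 - 50 ≡ 24; y = λ·(24 - 24) - 1 ≡ 58. → (24, 58)
9G: (24, 58) + (26, 2). λ = (2 - 58)/(26 - 24) ≡ 3/2 mod 59. 2⁻¹ ≡ 30 (mod 59), so λ ≡ 31.
  x = λ² - 24 - 26 = 961 - 50 ≡ 26; y = λ·(24 - 26) - 58 ≡ 57. → (26, 57)

(26, 57)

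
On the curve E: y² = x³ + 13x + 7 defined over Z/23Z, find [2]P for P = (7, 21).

(22, 4)

tangent at (7, 21): λ = (3·7² + 13)/(2·21) ≡ 22/19. 19⁻¹ ≡ 17 (mod 23) since 19·17 = 323 ≡ 1, so λ ≡ 22·17 ≡ 6.
  x = λ² - 7 - 7 = 36 - 14 ≡ 22; y = λ·(7 - 22) - 21 ≡ 4. → (22, 4)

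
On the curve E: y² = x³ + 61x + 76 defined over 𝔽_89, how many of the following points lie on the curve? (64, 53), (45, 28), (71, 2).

(64, 53): 53² ≡ 50, rhs ≡ 14 → off.
(45, 28): 28² ≡ 72, rhs ≡ 51 → off.
(71, 2): 2² ≡ 4, rhs ≡ 88 → off.

0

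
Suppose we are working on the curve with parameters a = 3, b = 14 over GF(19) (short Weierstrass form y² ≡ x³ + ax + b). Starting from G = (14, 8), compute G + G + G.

(7, 6)

Repeated addition: build up to 3G.
2G: tangent at (14, 8): λ = (3·14² + 3)/(2·8) ≡ 2/16. 16⁻¹ ≡ 6 (mod 19), so λ ≡ 2·6 ≡ 12.
  x = λ² - 14 - 14 = 144 - 28 ≡ 2; y = λ·(14 - 2) - 8 ≡ 3. → (2, 3)
3G: (2, 3) + (14, 8). λ = (8 - 3)/(14 - 2) ≡ 5/12 mod 19. 12⁻¹ ≡ 8 (mod 19), so λ ≡ 2.
  x = λ² - 2 - 14 = 4 - 16 ≡ 7; y = λ·(2 - 7) - 3 ≡ 6. → (7, 6)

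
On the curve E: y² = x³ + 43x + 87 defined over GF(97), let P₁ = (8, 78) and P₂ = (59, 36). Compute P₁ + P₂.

(8, 78) + (59, 36). λ = (36 - 78)/(59 - 8) ≡ 55/51 mod 97. 51⁻¹ ≡ 78 (mod 97) since 51·78 = 3978 ≡ 1, so λ ≡ 22.
  x = λ² - 8 - 59 = 484 - 67 ≡ 29; y = λ·(8 - 29) - 78 ≡ 42. → (29, 42)

(29, 42)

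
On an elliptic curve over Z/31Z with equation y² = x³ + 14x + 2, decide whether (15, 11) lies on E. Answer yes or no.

no

y² = 11² ≡ 28; x³ + 14x + 2 = 3587 ≡ 22 (mod 31). 28 ≠ 22.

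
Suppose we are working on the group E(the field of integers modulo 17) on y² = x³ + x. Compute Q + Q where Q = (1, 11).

(0, 0)

tangent at (1, 11): λ = (3·1² + 1)/(2·11) ≡ 4/5. 5⁻¹ ≡ 7 (mod 17), so λ ≡ 4·7 ≡ 11.
  x = λ² - 1 - 1 = 121 - 2 ≡ 0; y = λ·(1 - 0) - 11 ≡ 0. → (0, 0)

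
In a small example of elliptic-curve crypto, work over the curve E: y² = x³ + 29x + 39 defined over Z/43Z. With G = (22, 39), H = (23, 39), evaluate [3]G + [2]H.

(42, 40)

First 3G:
Repeated addition: build up to 3G.
2G: tangent at (22, 39): λ = (3·22² + 29)/(2·39) ≡ 19/35. 35⁻¹ ≡ 16 (mod 43), so λ ≡ 19·16 ≡ 3.
  x = λ² - 22 - 22 = 9 - 44 ≡ 8; y = λ·(22 - 8) - 39 ≡ 3. → (8, 3)
3G: (8, 3) + (22, 39). λ = (39 - 3)/(22 - 8) ≡ 36/14 mod 43. 14⁻¹ ≡ 40 (mod 43) since 14·40 = 560 ≡ 1, so λ ≡ 21.
  x = λ² - 8 - 22 = 441 - 30 ≡ 24; y = λ·(8 - 24) - 3 ≡ 5. → (24, 5)
3G = (24, 5).
Next 2H:
Repeated addition: build up to 2H.
2H: tangent at (23, 39): λ = (3·23² + 29)/(2·39) ≡ 25/35. 35⁻¹ ≡ 16 (mod 43), so λ ≡ 25·16 ≡ 13.
  x = λ² - 23 - 23 = 169 - 46 ≡ 37; y = λ·(23 - 37) - 39 ≡ 37. → (37, 37)
2H = (37, 37).
Finally 3G + 2H:
(24, 5) + (37, 37). λ = (37 - 5)/(37 - 24) ≡ 32/13 mod 43. 13⁻¹ ≡ 10 (mod 43), so λ ≡ 19.
  x = λ² - 24 - 37 = 361 - 61 ≡ 42; y = λ·(24 - 42) - 5 ≡ 40. → (42, 40)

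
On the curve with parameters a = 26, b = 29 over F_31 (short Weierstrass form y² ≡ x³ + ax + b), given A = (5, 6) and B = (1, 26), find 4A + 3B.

(1, 5)

First 4A:
Repeated addition: build up to 4A.
2A: tangent at (5, 6): λ = (3·5² + 26)/(2·6) ≡ 8/12. 12⁻¹ ≡ 13 (mod 31), so λ ≡ 8·13 ≡ 11.
  x = λ² - 5 - 5 = 121 - 10 ≡ 18; y = λ·(5 - 18) - 6 ≡ 6. → (18, 6)
3A: (18, 6) + (5, 6). λ = (6 - 6)/(5 - 18) ≡ 0/18 mod 31. 18⁻¹ ≡ 19 (mod 31), so λ ≡ 0.
  x = λ² - 18 - 5 = 0 - 23 ≡ 8; y = λ·(18 - 8) - 6 ≡ 25. → (8, 25)
4A: (8, 25) + (5, 6). λ = (6 - 25)/(5 - 8) ≡ 12/28 mod 31. 28⁻¹ ≡ 10 (mod 31), so λ ≡ 27.
  x = λ² - 8 - 5 = 729 - 13 ≡ 3; y = λ·(8 - 3) - 25 ≡ 17. → (3, 17)
4A = (3, 17).
Next 3B:
Repeated addition: build up to 3B.
2B: tangent at (1, 26): λ = (3·1² + 26)/(2·26) ≡ 29/21. 21⁻¹ ≡ 3 (mod 31) since 21·3 = 63 ≡ 1, so λ ≡ 29·3 ≡ 25.
  x = λ² - 1 - 1 = 625 - 2 ≡ 3; y = λ·(1 - 3) - 26 ≡ 17. → (3, 17)
3B: (3, 17) + (1, 26). λ = (26 - 17)/(1 - 3) ≡ 9/29 mod 31. 29⁻¹ ≡ 15 (mod 31), so λ ≡ 11.
  x = λ² - 3 - 1 = 121 - 4 ≡ 24; y = λ·(3 - 24) - 17 ≡ 0. → (24, 0)
3B = (24, 0).
Finally 4A + 3B:
(3, 17) + (24, 0). λ = (0 - 17)/(24 - 3) ≡ 14/21 mod 31. 21⁻¹ ≡ 3 (mod 31) since 21·3 = 63 ≡ 1, so λ ≡ 11.
  x = λ² - 3 - 24 = 121 - 27 ≡ 1; y = λ·(3 - 1) - 17 ≡ 5. → (1, 5)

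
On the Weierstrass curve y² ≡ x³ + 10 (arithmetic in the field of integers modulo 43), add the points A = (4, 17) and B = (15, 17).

(24, 26)

(4, 17) + (15, 17). λ = (17 - 17)/(15 - 4) ≡ 0/11 mod 43. 11⁻¹ ≡ 4 (mod 43) since 11·4 = 44 ≡ 1, so λ ≡ 0.
  x = λ² - 4 - 15 = 0 - 19 ≡ 24; y = λ·(4 - 24) - 17 ≡ 26. → (24, 26)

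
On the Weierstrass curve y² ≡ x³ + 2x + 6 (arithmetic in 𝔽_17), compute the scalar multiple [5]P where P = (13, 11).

Repeated addition: build up to 5P.
2P: tangent at (13, 11): λ = (3·13² + 2)/(2·11) ≡ 16/5. 5⁻¹ ≡ 7 (mod 17) since 5·7 = 35 ≡ 1, so λ ≡ 16·7 ≡ 10.
  x = λ² - 13 - 13 = 100 - 26 ≡ 6; y = λ·(13 - 6) - 11 ≡ 8. → (6, 8)
3P: (6, 8) + (13, 11). λ = (11 - 8)/(13 - 6) ≡ 3/7 mod 17. 7⁻¹ ≡ 5 (mod 17) since 7·5 = 35 ≡ 1, so λ ≡ 15.
  x = λ² - 6 - 13 = 225 - 19 ≡ 2; y = λ·(6 - 2) - 8 ≡ 1. → (2, 1)
4P: (2, 1) + (13, 11). λ = (11 - 1)/(13 - 2) ≡ 10/11 mod 17. 11⁻¹ ≡ 14 (mod 17), so λ ≡ 4.
  x = λ² - 2 - 13 = 16 - 15 ≡ 1; y = λ·(2 - 1) - 1 ≡ 3. → (1, 3)
5P: (1, 3) + (13, 11). λ = (11 - 3)/(13 - 1) ≡ 8/12 mod 17. 12⁻¹ ≡ 10 (mod 17), so λ ≡ 12.
  x = λ² - 1 - 13 = 144 - 14 ≡ 11; y = λ·(1 - 11) - 3 ≡ 13. → (11, 13)

(11, 13)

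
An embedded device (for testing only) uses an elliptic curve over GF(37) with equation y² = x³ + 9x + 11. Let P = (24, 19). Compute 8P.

(32, 27)

Repeated addition: build up to 8P.
2P: tangent at (24, 19): λ = (3·24² + 9)/(2·19) ≡ 35/1. 1⁻¹ ≡ 1 (mod 37) since 1·1 = 1 ≡ 1, so λ ≡ 35·1 ≡ 35.
  x = λ² - 24 - 24 = 1225 - 48 ≡ 30; y = λ·(24 - 30) - 19 ≡ 30. → (30, 30)
3P: (30, 30) + (24, 19). λ = (19 - 30)/(24 - 30) ≡ 26/31 mod 37. 31⁻¹ ≡ 6 (mod 37), so λ ≡ 8.
  x = λ² - 30 - 24 = 64 - 54 ≡ 10; y = λ·(30 - 10) - 30 ≡ 19. → (10, 19)
4P: (10, 19) + (24, 19). λ = (19 - 19)/(24 - 10) ≡ 0/14 mod 37. 14⁻¹ ≡ 8 (mod 37) since 14·8 = 112 ≡ 1, so λ ≡ 0.
  x = λ² - 10 - 24 = 0 - 34 ≡ 3; y = λ·(10 - 3) - 19 ≡ 18. → (3, 18)
5P: (3, 18) + (24, 19). λ = (19 - 18)/(24 - 3) ≡ 1/21 mod 37. 21⁻¹ ≡ 30 (mod 37), so λ ≡ 30.
  x = λ² - 3 - 24 = 900 - 27 ≡ 22; y = λ·(3 - 22) - 18 ≡ 4. → (22, 4)
6P: (22, 4) + (24, 19). λ = (19 - 4)/(24 - 22) ≡ 15/2 mod 37. 2⁻¹ ≡ 19 (mod 37) since 2·19 = 38 ≡ 1, so λ ≡ 26.
  x = λ² - 22 - 24 = 676 - 46 ≡ 1; y = λ·(22 - 1) - 4 ≡ 24. → (1, 24)
7P: (1, 24) + (24, 19). λ = (19 - 24)/(24 - 1) ≡ 32/23 mod 37. 23⁻¹ ≡ 29 (mod 37), so λ ≡ 3.
  x = λ² - 1 - 24 = 9 - 25 ≡ 21; y = λ·(1 - 21) - 24 ≡ 27. → (21, 27)
8P: (21, 27) + (24, 19). λ = (19 - 27)/(24 - 21) ≡ 29/3 mod 37. 3⁻¹ ≡ 25 (mod 37) since 3·25 = 75 ≡ 1, so λ ≡ 22.
  x = λ² - 21 - 24 = 484 - 45 ≡ 32; y = λ·(21 - 32) - 27 ≡ 27. → (32, 27)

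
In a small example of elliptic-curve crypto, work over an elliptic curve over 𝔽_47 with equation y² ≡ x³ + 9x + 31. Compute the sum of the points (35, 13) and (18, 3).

(15, 43)

(35, 13) + (18, 3). λ = (3 - 13)/(18 - 35) ≡ 37/30 mod 47. 30⁻¹ ≡ 11 (mod 47) since 30·11 = 330 ≡ 1, so λ ≡ 31.
  x = λ² - 35 - 18 = 961 - 53 ≡ 15; y = λ·(35 - 15) - 13 ≡ 43. → (15, 43)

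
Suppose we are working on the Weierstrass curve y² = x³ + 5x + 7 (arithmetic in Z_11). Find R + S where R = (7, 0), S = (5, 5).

(7, 0) + (5, 5). λ = (5 - 0)/(5 - 7) ≡ 5/9 mod 11. 9⁻¹ ≡ 5 (mod 11), so λ ≡ 3.
  x = λ² - 7 - 5 = 9 - 12 ≡ 8; y = λ·(7 - 8) - 0 ≡ 8. → (8, 8)

(8, 8)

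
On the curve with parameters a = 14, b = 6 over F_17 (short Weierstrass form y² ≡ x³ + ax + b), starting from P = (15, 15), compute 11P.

(2, 12)

Repeated addition: build up to 11P.
2P: tangent at (15, 15): λ = (3·15² + 14)/(2·15) ≡ 9/13. 13⁻¹ ≡ 4 (mod 17), so λ ≡ 9·4 ≡ 2.
  x = λ² - 15 - 15 = 4 - 30 ≡ 8; y = λ·(15 - 8) - 15 ≡ 16. → (8, 16)
3P: (8, 16) + (15, 15). λ = (15 - 16)/(15 - 8) ≡ 16/7 mod 17. 7⁻¹ ≡ 5 (mod 17), so λ ≡ 12.
  x = λ² - 8 - 15 = 144 - 23 ≡ 2; y = λ·(8 - 2) - 16 ≡ 5. → (2, 5)
4P: (2, 5) + (15, 15). λ = (15 - 5)/(15 - 2) ≡ 10/13 mod 17. 13⁻¹ ≡ 4 (mod 17), so λ ≡ 6.
  x = λ² - 2 - 15 = 36 - 17 ≡ 2; y = λ·(2 - 2) - 5 ≡ 12. → (2, 12)
5P: (2, 12) + (15, 15). λ = (15 - 12)/(15 - 2) ≡ 3/13 mod 17. 13⁻¹ ≡ 4 (mod 17), so λ ≡ 12.
  x = λ² - 2 - 15 = 144 - 17 ≡ 8; y = λ·(2 - 8) - 12 ≡ 1. → (8, 1)
6P: (8, 1) + (15, 15). λ = (15 - 1)/(15 - 8) ≡ 14/7 mod 17. 7⁻¹ ≡ 5 (mod 17), so λ ≡ 2.
  x = λ² - 8 - 15 = 4 - 23 ≡ 15; y = λ·(8 - 15) - 1 ≡ 2. → (15, 2)
7P: (15, 2) + (15, 15): same x and y₁ ≡ -y₂, so the sum is O.
8P: O + (15, 15) = (15, 15) (identity).
9P: tangent at (15, 15): λ = (3·15² + 14)/(2·15) ≡ 9/13. 13⁻¹ ≡ 4 (mod 17), so λ ≡ 9·4 ≡ 2.
  x = λ² - 15 - 15 = 4 - 30 ≡ 8; y = λ·(15 - 8) - 15 ≡ 16. → (8, 16)
10P: (8, 16) + (15, 15). λ = (15 - 16)/(15 - 8) ≡ 16/7 mod 17. 7⁻¹ ≡ 5 (mod 17), so λ ≡ 12.
  x = λ² - 8 - 15 = 144 - 23 ≡ 2; y = λ·(8 - 2) - 16 ≡ 5. → (2, 5)
11P: (2, 5) + (15, 15). λ = (15 - 5)/(15 - 2) ≡ 10/13 mod 17. 13⁻¹ ≡ 4 (mod 17) since 13·4 = 52 ≡ 1, so λ ≡ 6.
  x = λ² - 2 - 15 = 36 - 17 ≡ 2; y = λ·(2 - 2) - 5 ≡ 12. → (2, 12)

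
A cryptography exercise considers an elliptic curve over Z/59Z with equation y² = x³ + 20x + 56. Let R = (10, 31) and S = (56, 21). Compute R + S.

(10, 28)

(10, 31) + (56, 21). λ = (21 - 31)/(56 - 10) ≡ 49/46 mod 59. 46⁻¹ ≡ 9 (mod 59), so λ ≡ 28.
  x = λ² - 10 - 56 = 784 - 66 ≡ 10; y = λ·(10 - 10) - 31 ≡ 28. → (10, 28)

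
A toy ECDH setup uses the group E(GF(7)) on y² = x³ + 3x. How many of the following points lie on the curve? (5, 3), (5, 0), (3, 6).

(5, 3): 3² ≡ 2, rhs ≡ 0 → off.
(5, 0): 0² ≡ 0, rhs ≡ 0 → on.
(3, 6): 6² ≡ 1, rhs ≡ 1 → on.

2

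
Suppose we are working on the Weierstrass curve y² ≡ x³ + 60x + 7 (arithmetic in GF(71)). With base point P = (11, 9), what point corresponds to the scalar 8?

(18, 48)

Repeated addition: build up to 8P.
2P: tangent at (11, 9): λ = (3·11² + 60)/(2·9) ≡ 68/18. 18⁻¹ ≡ 4 (mod 71) since 18·4 = 72 ≡ 1, so λ ≡ 68·4 ≡ 59.
  x = λ² - 11 - 11 = 3481 - 22 ≡ 51; y = λ·(11 - 51) - 9 ≡ 45. → (51, 45)
3P: (51, 45) + (11, 9). λ = (9 - 45)/(11 - 51) ≡ 35/31 mod 71. 31⁻¹ ≡ 55 (mod 71) since 31·55 = 1705 ≡ 1, so λ ≡ 8.
  x = λ² - 51 - 11 = 64 - 62 ≡ 2; y = λ·(51 - 2) - 45 ≡ 63. → (2, 63)
4P: (2, 63) + (11, 9). λ = (9 - 63)/(11 - 2) ≡ 17/9 mod 71. 9⁻¹ ≡ 8 (mod 71) since 9·8 = 72 ≡ 1, so λ ≡ 65.
  x = λ² - 2 - 11 = 4225 - 13 ≡ 23; y = λ·(2 - 23) - 63 ≡ 63. → (23, 63)
5P: (23, 63) + (11, 9). λ = (9 - 63)/(11 - 23) ≡ 17/59 mod 71. 59⁻¹ ≡ 65 (mod 71) since 59·65 = 3835 ≡ 1, so λ ≡ 40.
  x = λ² - 23 - 11 = 1600 - 34 ≡ 4; y = λ·(23 - 4) - 63 ≡ 58. → (4, 58)
6P: (4, 58) + (11, 9). λ = (9 - 58)/(11 - 4) ≡ 22/7 mod 71. 7⁻¹ ≡ 61 (mod 71), so λ ≡ 64.
  x = λ² - 4 - 11 = 4096 - 15 ≡ 34; y = λ·(4 - 34) - 58 ≡ 10. → (34, 10)
7P: (34, 10) + (11, 9). λ = (9 - 10)/(11 - 34) ≡ 70/48 mod 71. 48⁻¹ ≡ 37 (mod 71), so λ ≡ 34.
  x = λ² - 34 - 11 = 1156 - 45 ≡ 46; y = λ·(34 - 46) - 10 ≡ 8. → (46, 8)
8P: (46, 8) + (11, 9). λ = (9 - 8)/(11 - 46) ≡ 1/36 mod 71. 36⁻¹ ≡ 2 (mod 71), so λ ≡ 2.
  x = λ² - 46 - 11 = 4 - 57 ≡ 18; y = λ·(46 - 18) - 8 ≡ 48. → (18, 48)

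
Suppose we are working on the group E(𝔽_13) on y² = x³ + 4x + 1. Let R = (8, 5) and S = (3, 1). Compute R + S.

(12, 10)

(8, 5) + (3, 1). λ = (1 - 5)/(3 - 8) ≡ 9/8 mod 13. 8⁻¹ ≡ 5 (mod 13), so λ ≡ 6.
  x = λ² - 8 - 3 = 36 - 11 ≡ 12; y = λ·(8 - 12) - 5 ≡ 10. → (12, 10)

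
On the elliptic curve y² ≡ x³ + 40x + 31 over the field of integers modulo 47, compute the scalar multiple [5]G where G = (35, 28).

Double-and-add on 5 = (101)₂. Start with G = (35, 28) for the leading 1-bit.
double: tangent at (35, 28): λ = (3·35² + 40)/(2·28) ≡ 2/9. 9⁻¹ ≡ 21 (mod 47) since 9·21 = 189 ≡ 1, so λ ≡ 2·21 ≡ 42.
  x = λ² - 35 - 35 = 1764 - 70 ≡ 2; y = λ·(35 - 2) - 28 ≡ 42. → (2, 42)
double: tangent at (2, 42): λ = (3·2² + 40)/(2·42) ≡ 5/37. 37⁻¹ ≡ 14 (mod 47) since 37·14 = 518 ≡ 1, so λ ≡ 5·14 ≡ 23.
  x = λ² - 2 - 2 = 529 - 4 ≡ 8; y = λ·(2 - 8) - 42 ≡ 8. → (8, 8)
add G: (8, 8) + (35, 28). λ = (28 - 8)/(35 - 8) ≡ 20/27 mod 47. 27⁻¹ ≡ 7 (mod 47) since 27·7 = 189 ≡ 1, so λ ≡ 46.
  x = λ² - 8 - 35 = 2116 - 43 ≡ 5; y = λ·(8 - 5) - 8 ≡ 36. → (5, 36)

(5, 36)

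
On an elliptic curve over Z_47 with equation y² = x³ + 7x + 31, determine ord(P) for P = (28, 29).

2P: tangent at (28, 29): λ = (3·28² + 7)/(2·29) ≡ 9/11. 11⁻¹ ≡ 30 (mod 47), so λ ≡ 9·30 ≡ 35.
  x = λ² - 28 - 28 = 1225 - 56 ≡ 41; y = λ·(28 - 41) - 29 ≡ 33. → (41, 33)
3P: (41, 33) + (28, 29). λ = (29 - 33)/(28 - 41) ≡ 43/34 mod 47. 34⁻¹ ≡ 18 (mod 47) since 34·18 = 612 ≡ 1, so λ ≡ 22.
  x = λ² - 41 - 28 = 484 - 69 ≡ 39; y = λ·(41 - 39) - 33 ≡ 11. → (39, 11)
4P: (39, 11) + (28, 29). λ = (29 - 11)/(28 - 39) ≡ 18/36 mod 47. 36⁻¹ ≡ 17 (mod 47) since 36·17 = 612 ≡ 1, so λ ≡ 24.
  x = λ² - 39 - 28 = 576 - 67 ≡ 39; y = λ·(39 - 39) - 11 ≡ 36. → (39, 36)
5P: (39, 36) + (28, 29). λ = (29 - 36)/(28 - 39) ≡ 40/36 mod 47. 36⁻¹ ≡ 17 (mod 47), so λ ≡ 22.
  x = λ² - 39 - 28 = 484 - 67 ≡ 41; y = λ·(39 - 41) - 36 ≡ 14. → (41, 14)
6P: (41, 14) + (28, 29). λ = (29 - 14)/(28 - 41) ≡ 15/34 mod 47. 34⁻¹ ≡ 18 (mod 47) since 34·18 = 612 ≡ 1, so λ ≡ 35.
  x = λ² - 41 - 28 = 1225 - 69 ≡ 28; y = λ·(41 - 28) - 14 ≡ 18. → (28, 18)
7P: (28, 18) + (28, 29): same x and y₁ ≡ -y₂, so the sum is the point at infinity.
7P = the point at infinity, so the order is 7.

7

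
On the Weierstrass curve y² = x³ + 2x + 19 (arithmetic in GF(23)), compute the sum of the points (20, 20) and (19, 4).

(20, 20) + (19, 4). λ = (4 - 20)/(19 - 20) ≡ 7/22 mod 23. 22⁻¹ ≡ 22 (mod 23), so λ ≡ 16.
  x = λ² - 20 - 19 = 256 - 39 ≡ 10; y = λ·(20 - 10) - 20 ≡ 2. → (10, 2)

(10, 2)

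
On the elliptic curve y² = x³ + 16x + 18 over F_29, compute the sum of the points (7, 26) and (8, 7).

(27, 6)

(7, 26) + (8, 7). λ = (7 - 26)/(8 - 7) ≡ 10/1 mod 29. 1⁻¹ ≡ 1 (mod 29), so λ ≡ 10.
  x = λ² - 7 - 8 = 100 - 15 ≡ 27; y = λ·(7 - 27) - 26 ≡ 6. → (27, 6)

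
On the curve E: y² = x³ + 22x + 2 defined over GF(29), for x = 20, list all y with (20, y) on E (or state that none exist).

none

x³ + 22x + 2 = 8442 ≡ 3 (mod 29).
3 is a non-residue mod 29; no y exists.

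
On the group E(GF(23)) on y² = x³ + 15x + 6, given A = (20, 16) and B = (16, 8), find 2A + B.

(18, 6)

First 2A:
Repeated addition: build up to 2A.
2A: tangent at (20, 16): λ = (3·20² + 15)/(2·16) ≡ 19/9. 9⁻¹ ≡ 18 (mod 23), so λ ≡ 19·18 ≡ 20.
  x = λ² - 20 - 20 = 400 - 40 ≡ 15; y = λ·(20 - 15) - 16 ≡ 15. → (15, 15)
2A = (15, 15).
Finally 2A + B:
(15, 15) + (16, 8). λ = (8 - 15)/(16 - 15) ≡ 16/1 mod 23. 1⁻¹ ≡ 1 (mod 23), so λ ≡ 16.
  x = λ² - 15 - 16 = 256 - 31 ≡ 18; y = λ·(15 - 18) - 15 ≡ 6. → (18, 6)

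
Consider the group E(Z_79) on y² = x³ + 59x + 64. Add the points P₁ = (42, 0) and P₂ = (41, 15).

(42, 0) + (41, 15). λ = (15 - 0)/(41 - 42) ≡ 15/78 mod 79. 78⁻¹ ≡ 78 (mod 79), so λ ≡ 64.
  x = λ² - 42 - 41 = 4096 - 83 ≡ 63; y = λ·(42 - 63) - 0 ≡ 78. → (63, 78)

(63, 78)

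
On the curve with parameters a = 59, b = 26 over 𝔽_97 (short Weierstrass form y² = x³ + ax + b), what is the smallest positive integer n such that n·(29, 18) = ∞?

8

2P: tangent at (29, 18): λ = (3·29² + 59)/(2·18) ≡ 60/36. 36⁻¹ ≡ 62 (mod 97), so λ ≡ 60·62 ≡ 34.
  x = λ² - 29 - 29 = 1156 - 58 ≡ 31; y = λ·(29 - 31) - 18 ≡ 11. → (31, 11)
3P: (31, 11) + (29, 18). λ = (18 - 11)/(29 - 31) ≡ 7/95 mod 97. 95⁻¹ ≡ 48 (mod 97), so λ ≡ 45.
  x = λ² - 31 - 29 = 2025 - 60 ≡ 25; y = λ·(31 - 25) - 11 ≡ 65. → (25, 65)
4P: (25, 65) + (29, 18). λ = (18 - 65)/(29 - 25) ≡ 50/4 mod 97. 4⁻¹ ≡ 73 (mod 97), so λ ≡ 61.
  x = λ² - 25 - 29 = 3721 - 54 ≡ 78; y = λ·(25 - 78) - 65 ≡ 0. → (78, 0)
5P: (78, 0) + (29, 18). λ = (18 - 0)/(29 - 78) ≡ 18/48 mod 97. 48⁻¹ ≡ 95 (mod 97), so λ ≡ 61.
  x = λ² - 78 - 29 = 3721 - 107 ≡ 25; y = λ·(78 - 25) - 0 ≡ 32. → (25, 32)
6P: (25, 32) + (29, 18). λ = (18 - 32)/(29 - 25) ≡ 83/4 mod 97. 4⁻¹ ≡ 73 (mod 97), so λ ≡ 45.
  x = λ² - 25 - 29 = 2025 - 54 ≡ 31; y = λ·(25 - 31) - 32 ≡ 86. → (31, 86)
7P: (31, 86) + (29, 18). λ = (18 - 86)/(29 - 31) ≡ 29/95 mod 97. 95⁻¹ ≡ 48 (mod 97) since 95·48 = 4560 ≡ 1, so λ ≡ 34.
  x = λ² - 31 - 29 = 1156 - 60 ≡ 29; y = λ·(31 - 29) - 86 ≡ 79. → (29, 79)
8P: (29, 79) + (29, 18): same x and y₁ ≡ -y₂, so the sum is ∞.
8P = ∞, so the order is 8.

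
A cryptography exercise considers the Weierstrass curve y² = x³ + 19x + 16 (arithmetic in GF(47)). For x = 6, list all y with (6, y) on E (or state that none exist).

8, 39

x³ + 19x + 16 = 346 ≡ 17 (mod 47).
Square roots of 17 mod 47: 8 and 39 (since 8² = 64 ≡ 17).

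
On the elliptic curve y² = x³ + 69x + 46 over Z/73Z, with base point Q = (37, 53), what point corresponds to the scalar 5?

Repeated addition: build up to 5Q.
2Q: tangent at (37, 53): λ = (3·37² + 69)/(2·53) ≡ 15/33. 33⁻¹ ≡ 31 (mod 73) since 33·31 = 1023 ≡ 1, so λ ≡ 15·31 ≡ 27.
  x = λ² - 37 - 37 = 729 - 74 ≡ 71; y = λ·(37 - 71) - 53 ≡ 51. → (71, 51)
3Q: (71, 51) + (37, 53). λ = (53 - 51)/(37 - 71) ≡ 2/39 mod 73. 39⁻¹ ≡ 15 (mod 73), so λ ≡ 30.
  x = λ² - 71 - 37 = 900 - 108 ≡ 62; y = λ·(71 - 62) - 51 ≡ 0. → (62, 0)
4Q: (62, 0) + (37, 53). λ = (53 - 0)/(37 - 62) ≡ 53/48 mod 73. 48⁻¹ ≡ 35 (mod 73), so λ ≡ 30.
  x = λ² - 62 - 37 = 900 - 99 ≡ 71; y = λ·(62 - 71) - 0 ≡ 22. → (71, 22)
5Q: (71, 22) + (37, 53). λ = (53 - 22)/(37 - 71) ≡ 31/39 mod 73. 39⁻¹ ≡ 15 (mod 73) since 39·15 = 585 ≡ 1, so λ ≡ 27.
  x = λ² - 71 - 37 = 729 - 108 ≡ 37; y = λ·(71 - 37) - 22 ≡ 20. → (37, 20)

(37, 20)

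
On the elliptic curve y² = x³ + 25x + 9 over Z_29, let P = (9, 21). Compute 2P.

tangent at (9, 21): λ = (3·9² + 25)/(2·21) ≡ 7/13. 13⁻¹ ≡ 9 (mod 29) since 13·9 = 117 ≡ 1, so λ ≡ 7·9 ≡ 5.
  x = λ² - 9 - 9 = 25 - 18 ≡ 7; y = λ·(9 - 7) - 21 ≡ 18. → (7, 18)

(7, 18)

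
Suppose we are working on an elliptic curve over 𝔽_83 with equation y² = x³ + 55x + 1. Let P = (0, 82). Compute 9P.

(15, 36)

Double-and-add on 9 = (1001)₂. Start with P = (0, 82) for the leading 1-bit.
double: tangent at (0, 82): λ = (3·0² + 55)/(2·82) ≡ 55/81. 81⁻¹ ≡ 41 (mod 83), so λ ≡ 55·41 ≡ 14.
  x = λ² - 0 - 0 = 196 - 0 ≡ 30; y = λ·(0 - 30) - 82 ≡ 79. → (30, 79)
double: tangent at (30, 79): λ = (3·30² + 55)/(2·79) ≡ 16/75. 75⁻¹ ≡ 31 (mod 83), so λ ≡ 16·31 ≡ 81.
  x = λ² - 30 - 30 = 6561 - 60 ≡ 27; y = λ·(30 - 27) - 79 ≡ 81. → (27, 81)
double: tangent at (27, 81): λ = (3·27² + 55)/(2·81) ≡ 1/79. 79⁻¹ ≡ 62 (mod 83) since 79·62 = 4898 ≡ 1, so λ ≡ 1·62 ≡ 62.
  x = λ² - 27 - 27 = 3844 - 54 ≡ 55; y = λ·(27 - 55) - 81 ≡ 9. → (55, 9)
add P: (55, 9) + (0, 82). λ = (82 - 9)/(0 - 55) ≡ 73/28 mod 83. 28⁻¹ ≡ 3 (mod 83), so λ ≡ 53.
  x = λ² - 55 - 0 = 2809 - 55 ≡ 15; y = λ·(55 - 15) - 9 ≡ 36. → (15, 36)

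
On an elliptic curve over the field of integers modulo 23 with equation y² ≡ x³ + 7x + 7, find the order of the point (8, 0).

2P: (8, 0) + (8, 0): same x and y₁ ≡ -y₂, so the sum is O.
2P = O, so the order is 2.

2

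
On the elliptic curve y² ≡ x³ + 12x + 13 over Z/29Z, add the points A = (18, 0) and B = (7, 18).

(18, 0) + (7, 18). λ = (18 - 0)/(7 - 18) ≡ 18/18 mod 29. 18⁻¹ ≡ 21 (mod 29) since 18·21 = 378 ≡ 1, so λ ≡ 1.
  x = λ² - 18 - 7 = 1 - 25 ≡ 5; y = λ·(18 - 5) - 0 ≡ 13. → (5, 13)

(5, 13)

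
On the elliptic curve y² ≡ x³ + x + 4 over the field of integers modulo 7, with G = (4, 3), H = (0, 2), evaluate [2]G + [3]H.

First 2G:
Repeated addition: build up to 2G.
2G: tangent at (4, 3): λ = (3·4² + 1)/(2·3) ≡ 0/6. 6⁻¹ ≡ 6 (mod 7) since 6·6 = 36 ≡ 1, so λ ≡ 0·6 ≡ 0.
  x = λ² - 4 - 4 = 0 - 8 ≡ 6; y = λ·(4 - 6) - 3 ≡ 4. → (6, 4)
2G = (6, 4).
Next 3H:
Repeated addition: build up to 3H.
2H: tangent at (0, 2): λ = (3·0² + 1)/(2·2) ≡ 1/4. 4⁻¹ ≡ 2 (mod 7), so λ ≡ 1·2 ≡ 2.
  x = λ² - 0 - 0 = 4 - 0 ≡ 4; y = λ·(0 - 4) - 2 ≡ 4. → (4, 4)
3H: (4, 4) + (0, 2). λ = (2 - 4)/(0 - 4) ≡ 5/3 mod 7. 3⁻¹ ≡ 5 (mod 7), so λ ≡ 4.
  x = λ² - 4 - 0 = 16 - 4 ≡ 5; y = λ·(4 - 5) - 4 ≡ 6. → (5, 6)
3H = (5, 6).
Finally 2G + 3H:
(6, 4) + (5, 6). λ = (6 - 4)/(5 - 6) ≡ 2/6 mod 7. 6⁻¹ ≡ 6 (mod 7) since 6·6 = 36 ≡ 1, so λ ≡ 5.
  x = λ² - 6 - 5 = 25 - 11 ≡ 0; y = λ·(6 - 0) - 4 ≡ 5. → (0, 5)

(0, 5)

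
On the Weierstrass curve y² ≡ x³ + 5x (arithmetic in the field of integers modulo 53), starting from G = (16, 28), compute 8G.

Repeated addition: build up to 8G.
2G: tangent at (16, 28): λ = (3·16² + 5)/(2·28) ≡ 31/3. 3⁻¹ ≡ 18 (mod 53), so λ ≡ 31·18 ≡ 28.
  x = λ² - 16 - 16 = 784 - 32 ≡ 10; y = λ·(16 - 10) - 28 ≡ 34. → (10, 34)
3G: (10, 34) + (16, 28). λ = (28 - 34)/(16 - 10) ≡ 47/6 mod 53. 6⁻¹ ≡ 9 (mod 53), so λ ≡ 52.
  x = λ² - 10 - 16 = 2704 - 26 ≡ 28; y = λ·(10 - 28) - 34 ≡ 37. → (28, 37)
4G: (28, 37) + (16, 28). λ = (28 - 37)/(16 - 28) ≡ 44/41 mod 53. 41⁻¹ ≡ 22 (mod 53) since 41·22 = 902 ≡ 1, so λ ≡ 14.
  x = λ² - 28 - 16 = 196 - 44 ≡ 46; y = λ·(28 - 46) - 37 ≡ 29. → (46, 29)
5G: (46, 29) + (16, 28). λ = (28 - 29)/(16 - 46) ≡ 52/23 mod 53. 23⁻¹ ≡ 30 (mod 53), so λ ≡ 23.
  x = λ² - 46 - 16 = 529 - 62 ≡ 43; y = λ·(46 - 43) - 29 ≡ 40. → (43, 40)
6G: (43, 40) + (16, 28). λ = (28 - 40)/(16 - 43) ≡ 41/26 mod 53. 26⁻¹ ≡ 51 (mod 53), so λ ≡ 24.
  x = λ² - 43 - 16 = 576 - 59 ≡ 40; y = λ·(43 - 40) - 40 ≡ 32. → (40, 32)
7G: (40, 32) + (16, 28). λ = (28 - 32)/(16 - 40) ≡ 49/29 mod 53. 29⁻¹ ≡ 11 (mod 53) since 29·11 = 319 ≡ 1, so λ ≡ 9.
  x = λ² - 40 - 16 = 81 - 56 ≡ 25; y = λ·(40 - 25) - 32 ≡ 50. → (25, 50)
8G: (25, 50) + (16, 28). λ = (28 - 50)/(16 - 25) ≡ 31/44 mod 53. 44⁻¹ ≡ 47 (mod 53), so λ ≡ 26.
  x = λ² - 25 - 16 = 676 - 41 ≡ 52; y = λ·(25 - 52) - 50 ≡ 43. → (52, 43)

(52, 43)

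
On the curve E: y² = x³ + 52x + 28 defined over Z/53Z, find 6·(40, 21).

Write Q = (40, 21).
Repeated addition: build up to 6Q.
2Q: tangent at (40, 21): λ = (3·40² + 52)/(2·21) ≡ 29/42. 42⁻¹ ≡ 24 (mod 53), so λ ≡ 29·24 ≡ 7.
  x = λ² - 40 - 40 = 49 - 80 ≡ 22; y = λ·(40 - 22) - 21 ≡ 52. → (22, 52)
3Q: (22, 52) + (40, 21). λ = (21 - 52)/(40 - 22) ≡ 22/18 mod 53. 18⁻¹ ≡ 3 (mod 53) since 18·3 = 54 ≡ 1, so λ ≡ 13.
  x = λ² - 22 - 40 = 169 - 62 ≡ 1; y = λ·(22 - 1) - 52 ≡ 9. → (1, 9)
4Q: (1, 9) + (40, 21). λ = (21 - 9)/(40 - 1) ≡ 12/39 mod 53. 39⁻¹ ≡ 34 (mod 53) since 39·34 = 1326 ≡ 1, so λ ≡ 37.
  x = λ² - 1 - 40 = 1369 - 41 ≡ 3; y = λ·(1 - 3) - 9 ≡ 23. → (3, 23)
5Q: (3, 23) + (40, 21). λ = (21 - 23)/(40 - 3) ≡ 51/37 mod 53. 37⁻¹ ≡ 43 (mod 53) since 37·43 = 1591 ≡ 1, so λ ≡ 20.
  x = λ² - 3 - 40 = 400 - 43 ≡ 39; y = λ·(3 - 39) - 23 ≡ 52. → (39, 52)
6Q: (39, 52) + (40, 21). λ = (21 - 52)/(40 - 39) ≡ 22/1 mod 53. 1⁻¹ ≡ 1 (mod 53), so λ ≡ 22.
  x = λ² - 39 - 40 = 484 - 79 ≡ 34; y = λ·(39 - 34) - 52 ≡ 5. → (34, 5)

(34, 5)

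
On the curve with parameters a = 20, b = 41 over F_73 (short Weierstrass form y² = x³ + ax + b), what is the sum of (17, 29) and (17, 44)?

O

The two points share x = 17 and their y-coordinates satisfy 29 + 44 ≡ 0 (mod 73), so they are inverses. Their sum is 𝒪.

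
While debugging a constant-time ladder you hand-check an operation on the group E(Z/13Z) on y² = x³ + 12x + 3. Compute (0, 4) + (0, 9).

O

The two points share x = 0 and their y-coordinates satisfy 4 + 9 ≡ 0 (mod 13), so they are inverses. Their sum is 𝒪.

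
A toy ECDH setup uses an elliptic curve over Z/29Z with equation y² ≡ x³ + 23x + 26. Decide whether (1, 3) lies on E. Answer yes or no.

no

y² = 3² ≡ 9; x³ + 23x + 26 = 50 ≡ 21 (mod 29). 9 ≠ 21.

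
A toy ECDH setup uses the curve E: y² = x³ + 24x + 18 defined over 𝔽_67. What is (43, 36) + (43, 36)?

(52, 13)

tangent at (43, 36): λ = (3·43² + 24)/(2·36) ≡ 10/5. 5⁻¹ ≡ 27 (mod 67), so λ ≡ 10·27 ≡ 2.
  x = λ² - 43 - 43 = 4 - 86 ≡ 52; y = λ·(43 - 52) - 36 ≡ 13. → (52, 13)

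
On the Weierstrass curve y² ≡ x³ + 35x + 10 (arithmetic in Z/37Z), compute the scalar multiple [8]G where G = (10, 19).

Repeated addition: build up to 8G.
2G: tangent at (10, 19): λ = (3·10² + 35)/(2·19) ≡ 2/1. 1⁻¹ ≡ 1 (mod 37) since 1·1 = 1 ≡ 1, so λ ≡ 2·1 ≡ 2.
  x = λ² - 10 - 10 = 4 - 20 ≡ 21; y = λ·(10 - 21) - 19 ≡ 33. → (21, 33)
3G: (21, 33) + (10, 19). λ = (19 - 33)/(10 - 21) ≡ 23/26 mod 37. 26⁻¹ ≡ 10 (mod 37) since 26·10 = 260 ≡ 1, so λ ≡ 8.
  x = λ² - 21 - 10 = 64 - 31 ≡ 33; y = λ·(21 - 33) - 33 ≡ 19. → (33, 19)
4G: (33, 19) + (10, 19). λ = (19 - 19)/(10 - 33) ≡ 0/14 mod 37. 14⁻¹ ≡ 8 (mod 37), so λ ≡ 0.
  x = λ² - 33 - 10 = 0 - 43 ≡ 31; y = λ·(33 - 31) - 19 ≡ 18. → (31, 18)
5G: (31, 18) + (10, 19). λ = (19 - 18)/(10 - 31) ≡ 1/16 mod 37. 16⁻¹ ≡ 7 (mod 37), so λ ≡ 7.
  x = λ² - 31 - 10 = 49 - 41 ≡ 8; y = λ·(31 - 8) - 18 ≡ 32. → (8, 32)
6G: (8, 32) + (10, 19). λ = (19 - 32)/(10 - 8) ≡ 24/2 mod 37. 2⁻¹ ≡ 19 (mod 37), so λ ≡ 12.
  x = λ² - 8 - 10 = 144 - 18 ≡ 15; y = λ·(8 - 15) - 32 ≡ 32. → (15, 32)
7G: (15, 32) + (10, 19). λ = (19 - 32)/(10 - 15) ≡ 24/32 mod 37. 32⁻¹ ≡ 22 (mod 37), so λ ≡ 10.
  x = λ² - 15 - 10 = 100 - 25 ≡ 1; y = λ·(15 - 1) - 32 ≡ 34. → (1, 34)
8G: (1, 34) + (10, 19). λ = (19 - 34)/(10 - 1) ≡ 22/9 mod 37. 9⁻¹ ≡ 33 (mod 37) since 9·33 = 297 ≡ 1, so λ ≡ 23.
  x = λ² - 1 - 10 = 529 - 11 ≡ 0; y = λ·(1 - 0) - 34 ≡ 26. → (0, 26)

(0, 26)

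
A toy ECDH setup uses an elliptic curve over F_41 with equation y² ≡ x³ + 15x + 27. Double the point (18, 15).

(21, 38)

tangent at (18, 15): λ = (3·18² + 15)/(2·15) ≡ 3/30. 30⁻¹ ≡ 26 (mod 41) since 30·26 = 780 ≡ 1, so λ ≡ 3·26 ≡ 37.
  x = λ² - 18 - 18 = 1369 - 36 ≡ 21; y = λ·(18 - 21) - 15 ≡ 38. → (21, 38)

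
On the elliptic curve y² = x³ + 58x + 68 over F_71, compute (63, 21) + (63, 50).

The two points share x = 63 and their y-coordinates satisfy 21 + 50 ≡ 0 (mod 71), so they are inverses. Their sum is O.

O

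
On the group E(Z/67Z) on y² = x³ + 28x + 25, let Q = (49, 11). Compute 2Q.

(60, 25)

tangent at (49, 11): λ = (3·49² + 28)/(2·11) ≡ 62/22. 22⁻¹ ≡ 64 (mod 67), so λ ≡ 62·64 ≡ 15.
  x = λ² - 49 - 49 = 225 - 98 ≡ 60; y = λ·(49 - 60) - 11 ≡ 25. → (60, 25)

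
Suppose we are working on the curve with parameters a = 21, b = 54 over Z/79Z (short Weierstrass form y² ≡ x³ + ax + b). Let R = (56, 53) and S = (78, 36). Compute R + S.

(45, 57)

(56, 53) + (78, 36). λ = (36 - 53)/(78 - 56) ≡ 62/22 mod 79. 22⁻¹ ≡ 18 (mod 79) since 22·18 = 396 ≡ 1, so λ ≡ 10.
  x = λ² - 56 - 78 = 100 - 134 ≡ 45; y = λ·(56 - 45) - 53 ≡ 57. → (45, 57)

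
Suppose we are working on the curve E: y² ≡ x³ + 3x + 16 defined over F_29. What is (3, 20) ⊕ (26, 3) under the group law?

(4, 11)

(3, 20) + (26, 3). λ = (3 - 20)/(26 - 3) ≡ 12/23 mod 29. 23⁻¹ ≡ 24 (mod 29) since 23·24 = 552 ≡ 1, so λ ≡ 27.
  x = λ² - 3 - 26 = 729 - 29 ≡ 4; y = λ·(3 - 4) - 20 ≡ 11. → (4, 11)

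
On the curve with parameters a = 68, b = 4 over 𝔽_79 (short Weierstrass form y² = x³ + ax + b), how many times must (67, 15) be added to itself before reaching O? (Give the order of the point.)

5

2P: tangent at (67, 15): λ = (3·67² + 68)/(2·15) ≡ 26/30. 30⁻¹ ≡ 29 (mod 79) since 30·29 = 870 ≡ 1, so λ ≡ 26·29 ≡ 43.
  x = λ² - 67 - 67 = 1849 - 134 ≡ 56; y = λ·(67 - 56) - 15 ≡ 63. → (56, 63)
3P: (56, 63) + (67, 15). λ = (15 - 63)/(67 - 56) ≡ 31/11 mod 79. 11⁻¹ ≡ 36 (mod 79) since 11·36 = 396 ≡ 1, so λ ≡ 10.
  x = λ² - 56 - 67 = 100 - 123 ≡ 56; y = λ·(56 - 56) - 63 ≡ 16. → (56, 16)
4P: (56, 16) + (67, 15). λ = (15 - 16)/(67 - 56) ≡ 78/11 mod 79. 11⁻¹ ≡ 36 (mod 79) since 11·36 = 396 ≡ 1, so λ ≡ 43.
  x = λ² - 56 - 67 = 1849 - 123 ≡ 67; y = λ·(56 - 67) - 16 ≡ 64. → (67, 64)
5P: (67, 64) + (67, 15): same x and y₁ ≡ -y₂, so the sum is O.
5P = O, so the order is 5.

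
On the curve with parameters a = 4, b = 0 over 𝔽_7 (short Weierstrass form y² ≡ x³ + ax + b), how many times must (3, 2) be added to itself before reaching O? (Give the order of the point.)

8

2P: tangent at (3, 2): λ = (3·3² + 4)/(2·2) ≡ 3/4. 4⁻¹ ≡ 2 (mod 7), so λ ≡ 3·2 ≡ 6.
  x = λ² - 3 - 3 = 36 - 6 ≡ 2; y = λ·(3 - 2) - 2 ≡ 4. → (2, 4)
3P: (2, 4) + (3, 2). λ = (2 - 4)/(3 - 2) ≡ 5/1 mod 7. 1⁻¹ ≡ 1 (mod 7) since 1·1 = 1 ≡ 1, so λ ≡ 5.
  x = λ² - 2 - 3 = 25 - 5 ≡ 6; y = λ·(2 - 6) - 4 ≡ 4. → (6, 4)
4P: (6, 4) + (3, 2). λ = (2 - 4)/(3 - 6) ≡ 5/4 mod 7. 4⁻¹ ≡ 2 (mod 7) since 4·2 = 8 ≡ 1, so λ ≡ 3.
  x = λ² - 6 - 3 = 9 - 9 ≡ 0; y = λ·(6 - 0) - 4 ≡ 0. → (0, 0)
5P: (0, 0) + (3, 2). λ = (2 - 0)/(3 - 0) ≡ 2/3 mod 7. 3⁻¹ ≡ 5 (mod 7), so λ ≡ 3.
  x = λ² - 0 - 3 = 9 - 3 ≡ 6; y = λ·(0 - 6) - 0 ≡ 3. → (6, 3)
6P: (6, 3) + (3, 2). λ = (2 - 3)/(3 - 6) ≡ 6/4 mod 7. 4⁻¹ ≡ 2 (mod 7), so λ ≡ 5.
  x = λ² - 6 - 3 = 25 - 9 ≡ 2; y = λ·(6 - 2) - 3 ≡ 3. → (2, 3)
7P: (2, 3) + (3, 2). λ = (2 - 3)/(3 - 2) ≡ 6/1 mod 7. 1⁻¹ ≡ 1 (mod 7) since 1·1 = 1 ≡ 1, so λ ≡ 6.
  x = λ² - 2 - 3 = 36 - 5 ≡ 3; y = λ·(2 - 3) - 3 ≡ 5. → (3, 5)
8P: (3, 5) + (3, 2): same x and y₁ ≡ -y₂, so the sum is O.
8P = O, so the order is 8.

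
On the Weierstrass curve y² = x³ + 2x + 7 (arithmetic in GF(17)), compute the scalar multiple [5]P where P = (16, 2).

Double-and-add on 5 = (101)₂. Start with P = (16, 2) for the leading 1-bit.
double: tangent at (16, 2): λ = (3·16² + 2)/(2·2) ≡ 5/4. 4⁻¹ ≡ 13 (mod 17) since 4·13 = 52 ≡ 1, so λ ≡ 5·13 ≡ 14.
  x = λ² - 16 - 16 = 196 - 32 ≡ 11; y = λ·(16 - 11) - 2 ≡ 0. → (11, 0)
double: (11, 0) + (11, 0): same x and y₁ ≡ -y₂, so the sum is O.
add P: O + (16, 2) = (16, 2) (identity).

(16, 2)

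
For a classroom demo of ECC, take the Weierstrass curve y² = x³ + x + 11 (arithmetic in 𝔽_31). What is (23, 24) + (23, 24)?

(24, 23)

tangent at (23, 24): λ = (3·23² + 1)/(2·24) ≡ 7/17. 17⁻¹ ≡ 11 (mod 31), so λ ≡ 7·11 ≡ 15.
  x = λ² - 23 - 23 = 225 - 46 ≡ 24; y = λ·(23 - 24) - 24 ≡ 23. → (24, 23)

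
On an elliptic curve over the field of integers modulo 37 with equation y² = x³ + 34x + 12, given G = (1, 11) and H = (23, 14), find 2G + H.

(17, 29)

First 2G:
Repeated addition: build up to 2G.
2G: tangent at (1, 11): λ = (3·1² + 34)/(2·11) ≡ 0/22. 22⁻¹ ≡ 32 (mod 37), so λ ≡ 0·32 ≡ 0.
  x = λ² - 1 - 1 = 0 - 2 ≡ 35; y = λ·(1 - 35) - 11 ≡ 26. → (35, 26)
2G = (35, 26).
Finally 2G + H:
(35, 26) + (23, 14). λ = (14 - 26)/(23 - 35) ≡ 25/25 mod 37. 25⁻¹ ≡ 3 (mod 37) since 25·3 = 75 ≡ 1, so λ ≡ 1.
  x = λ² - 35 - 23 = 1 - 58 ≡ 17; y = λ·(35 - 17) - 26 ≡ 29. → (17, 29)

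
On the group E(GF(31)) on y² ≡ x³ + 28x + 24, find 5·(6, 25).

(4, 13)

Write P = (6, 25).
Repeated addition: build up to 5P.
2P: tangent at (6, 25): λ = (3·6² + 28)/(2·25) ≡ 12/19. 19⁻¹ ≡ 18 (mod 31) since 19·18 = 342 ≡ 1, so λ ≡ 12·18 ≡ 30.
  x = λ² - 6 - 6 = 900 - 12 ≡ 20; y = λ·(6 - 20) - 25 ≡ 20. → (20, 20)
3P: (20, 20) + (6, 25). λ = (25 - 20)/(6 - 20) ≡ 5/17 mod 31. 17⁻¹ ≡ 11 (mod 31), so λ ≡ 24.
  x = λ² - 20 - 6 = 576 - 26 ≡ 23; y = λ·(20 - 23) - 20 ≡ 1. → (23, 1)
4P: (23, 1) + (6, 25). λ = (25 - 1)/(6 - 23) ≡ 24/14 mod 31. 14⁻¹ ≡ 20 (mod 31), so λ ≡ 15.
  x = λ² - 23 - 6 = 225 - 29 ≡ 10; y = λ·(23 - 10) - 1 ≡ 8. → (10, 8)
5P: (10, 8) + (6, 25). λ = (25 - 8)/(6 - 10) ≡ 17/27 mod 31. 27⁻¹ ≡ 23 (mod 31) since 27·23 = 621 ≡ 1, so λ ≡ 19.
  x = λ² - 10 - 6 = 361 - 16 ≡ 4; y = λ·(10 - 4) - 8 ≡ 13. → (4, 13)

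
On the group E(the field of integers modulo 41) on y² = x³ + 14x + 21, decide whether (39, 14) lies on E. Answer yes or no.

no

y² = 14² ≡ 32; x³ + 14x + 21 = 59886 ≡ 26 (mod 41). 32 ≠ 26.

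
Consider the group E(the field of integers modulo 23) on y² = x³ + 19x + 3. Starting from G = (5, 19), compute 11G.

Double-and-add on 11 = (1011)₂. Start with G = (5, 19) for the leading 1-bit.
double: tangent at (5, 19): λ = (3·5² + 19)/(2·19) ≡ 2/15. 15⁻¹ ≡ 20 (mod 23), so λ ≡ 2·20 ≡ 17.
  x = λ² - 5 - 5 = 289 - 10 ≡ 3; y = λ·(5 - 3) - 19 ≡ 15. → (3, 15)
double: tangent at (3, 15): λ = (3·3² + 19)/(2·15) ≡ 0/7. 7⁻¹ ≡ 10 (mod 23), so λ ≡ 0·10 ≡ 0.
  x = λ² - 3 - 3 = 0 - 6 ≡ 17; y = λ·(3 - 17) - 15 ≡ 8. → (17, 8)
add G: (17, 8) + (5, 19). λ = (19 - 8)/(5 - 17) ≡ 11/11 mod 23. 11⁻¹ ≡ 21 (mod 23) since 11·21 = 231 ≡ 1, so λ ≡ 1.
  x = λ² - 17 - 5 = 1 - 22 ≡ 2; y = λ·(17 - 2) - 8 ≡ 7. → (2, 7)
double: tangent at (2, 7): λ = (3·2² + 19)/(2·7) ≡ 8/14. 14⁻¹ ≡ 5 (mod 23), so λ ≡ 8·5 ≡ 17.
  x = λ² - 2 - 2 = 289 - 4 ≡ 9; y = λ·(2 - 9) - 7 ≡ 12. → (9, 12)
add G: (9, 12) + (5, 19). λ = (19 - 12)/(5 - 9) ≡ 7/19 mod 23. 19⁻¹ ≡ 17 (mod 23), so λ ≡ 4.
  x = λ² - 9 - 5 = 16 - 14 ≡ 2; y = λ·(9 - 2) - 12 ≡ 16. → (2, 16)

(2, 16)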